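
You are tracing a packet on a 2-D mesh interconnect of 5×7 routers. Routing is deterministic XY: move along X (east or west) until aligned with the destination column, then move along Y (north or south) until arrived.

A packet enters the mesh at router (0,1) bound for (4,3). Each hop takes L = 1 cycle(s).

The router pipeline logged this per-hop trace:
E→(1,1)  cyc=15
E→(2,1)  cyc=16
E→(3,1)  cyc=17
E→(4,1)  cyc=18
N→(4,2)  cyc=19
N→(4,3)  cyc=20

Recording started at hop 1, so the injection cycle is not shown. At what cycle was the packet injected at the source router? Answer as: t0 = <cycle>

t0 = 14

At hop 1 the cycle is 15; in general cyc_k = t0 + kL.
So t0 = 15 − 1·1 = 14.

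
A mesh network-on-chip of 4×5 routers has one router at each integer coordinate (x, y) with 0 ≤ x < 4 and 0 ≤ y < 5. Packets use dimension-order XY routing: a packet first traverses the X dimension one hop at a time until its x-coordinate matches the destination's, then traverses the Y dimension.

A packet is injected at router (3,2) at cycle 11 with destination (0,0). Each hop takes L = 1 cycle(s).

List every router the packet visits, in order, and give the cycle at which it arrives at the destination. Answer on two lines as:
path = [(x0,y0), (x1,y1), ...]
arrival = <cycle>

hop 0: (3,2) @ cyc 11
hop 1: (2,2) @ cyc 12  [W]
hop 2: (1,2) @ cyc 13  [W]
hop 3: (0,2) @ cyc 14  [W]
hop 4: (0,1) @ cyc 15  [S]
hop 5: (0,0) @ cyc 16  [S]

path = [(3,2), (2,2), (1,2), (0,2), (0,1), (0,0)]
arrival = 16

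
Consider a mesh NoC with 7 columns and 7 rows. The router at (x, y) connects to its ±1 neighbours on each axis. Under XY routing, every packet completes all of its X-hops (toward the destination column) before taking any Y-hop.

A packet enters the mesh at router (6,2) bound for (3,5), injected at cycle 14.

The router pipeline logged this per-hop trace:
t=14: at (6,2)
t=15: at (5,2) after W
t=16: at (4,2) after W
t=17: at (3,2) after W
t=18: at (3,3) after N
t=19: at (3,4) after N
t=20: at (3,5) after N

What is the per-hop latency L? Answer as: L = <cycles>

cyc[1] − cyc[0] = 15 − 14 = 1.
One hop costs L cycles, so L = 1.

L = 1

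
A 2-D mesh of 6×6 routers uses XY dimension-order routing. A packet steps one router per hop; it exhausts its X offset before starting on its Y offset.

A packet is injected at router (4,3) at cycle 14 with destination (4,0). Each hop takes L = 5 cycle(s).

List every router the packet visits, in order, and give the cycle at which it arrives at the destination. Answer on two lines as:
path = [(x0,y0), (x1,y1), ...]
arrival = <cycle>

src (4,3)  cyc=14
S→(4,2)  cyc=19
S→(4,1)  cyc=24
S→(4,0)  cyc=29

path = [(4,3), (4,2), (4,1), (4,0)]
arrival = 29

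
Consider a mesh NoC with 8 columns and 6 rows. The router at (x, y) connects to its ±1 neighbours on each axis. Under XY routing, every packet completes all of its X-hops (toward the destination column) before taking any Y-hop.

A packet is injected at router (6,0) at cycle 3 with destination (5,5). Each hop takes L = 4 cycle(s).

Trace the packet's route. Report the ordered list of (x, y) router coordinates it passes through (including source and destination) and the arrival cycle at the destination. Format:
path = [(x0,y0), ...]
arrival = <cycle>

hop 0: (6,0) @ cyc 3
hop 1: (5,0) @ cyc 7  [W]
hop 2: (5,1) @ cyc 11  [N]
hop 3: (5,2) @ cyc 15  [N]
hop 4: (5,3) @ cyc 19  [N]
hop 5: (5,4) @ cyc 23  [N]
hop 6: (5,5) @ cyc 27  [N]

path = [(6,0), (5,0), (5,1), (5,2), (5,3), (5,4), (5,5)]
arrival = 27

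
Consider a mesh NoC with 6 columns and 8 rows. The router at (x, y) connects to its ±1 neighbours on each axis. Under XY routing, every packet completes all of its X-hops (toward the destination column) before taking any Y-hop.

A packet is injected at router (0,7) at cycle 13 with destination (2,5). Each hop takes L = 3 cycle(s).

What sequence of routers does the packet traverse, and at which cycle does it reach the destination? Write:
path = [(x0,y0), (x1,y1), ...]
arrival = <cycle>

path = [(0,7), (1,7), (2,7), (2,6), (2,5)]
arrival = 25

src (0,7)  cyc=13
E→(1,7)  cyc=16
E→(2,7)  cyc=19
S→(2,6)  cyc=22
S→(2,5)  cyc=25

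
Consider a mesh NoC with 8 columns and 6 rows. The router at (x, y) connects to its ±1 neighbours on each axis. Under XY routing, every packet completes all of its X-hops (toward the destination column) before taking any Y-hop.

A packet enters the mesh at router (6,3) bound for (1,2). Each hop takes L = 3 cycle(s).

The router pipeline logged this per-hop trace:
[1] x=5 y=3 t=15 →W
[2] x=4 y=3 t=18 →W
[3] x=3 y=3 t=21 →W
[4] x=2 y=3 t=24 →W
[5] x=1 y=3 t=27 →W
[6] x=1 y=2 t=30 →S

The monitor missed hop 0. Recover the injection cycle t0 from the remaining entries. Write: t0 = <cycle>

t0 = 12

Hop 1 reached at cycle 15; hop k is at t0 + k·L.
t0 = cyc[1] − L = 15 − 3 = 12.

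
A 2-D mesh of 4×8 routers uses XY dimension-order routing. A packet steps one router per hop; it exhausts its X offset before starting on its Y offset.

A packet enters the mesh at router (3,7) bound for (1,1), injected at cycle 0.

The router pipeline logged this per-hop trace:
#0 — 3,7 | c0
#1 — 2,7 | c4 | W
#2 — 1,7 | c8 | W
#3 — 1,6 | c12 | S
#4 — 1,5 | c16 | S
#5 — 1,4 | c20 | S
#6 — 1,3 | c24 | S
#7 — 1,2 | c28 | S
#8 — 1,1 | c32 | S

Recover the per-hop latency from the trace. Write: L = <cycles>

L = 4

From hop 0 (0) to hop 1 (4): +4 cycles.
One hop costs L cycles, so L = 4.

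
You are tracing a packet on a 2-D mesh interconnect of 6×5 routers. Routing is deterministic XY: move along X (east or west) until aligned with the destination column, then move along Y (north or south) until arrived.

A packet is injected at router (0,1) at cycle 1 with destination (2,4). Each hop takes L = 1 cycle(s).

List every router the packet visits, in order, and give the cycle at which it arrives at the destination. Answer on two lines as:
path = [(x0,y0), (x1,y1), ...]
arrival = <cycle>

path = [(0,1), (1,1), (2,1), (2,2), (2,3), (2,4)]
arrival = 6

src (0,1)  cyc=1
E→(1,1)  cyc=2
E→(2,1)  cyc=3
N→(2,2)  cyc=4
N→(2,3)  cyc=5
N→(2,4)  cyc=6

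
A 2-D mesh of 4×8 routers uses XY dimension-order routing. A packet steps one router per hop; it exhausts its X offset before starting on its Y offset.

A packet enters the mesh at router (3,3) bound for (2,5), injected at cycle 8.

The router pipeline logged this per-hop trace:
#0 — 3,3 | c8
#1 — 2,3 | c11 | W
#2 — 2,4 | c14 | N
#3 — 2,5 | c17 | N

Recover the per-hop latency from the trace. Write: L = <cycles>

cyc[1] − cyc[0] = 11 − 8 = 3.
Each hop adds L, hence L = 3.

L = 3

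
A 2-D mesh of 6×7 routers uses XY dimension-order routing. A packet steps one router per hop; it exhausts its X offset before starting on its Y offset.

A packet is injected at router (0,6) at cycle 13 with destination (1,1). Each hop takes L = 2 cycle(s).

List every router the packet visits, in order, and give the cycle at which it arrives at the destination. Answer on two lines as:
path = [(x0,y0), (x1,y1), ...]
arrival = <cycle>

src (0,6)  cyc=13
E→(1,6)  cyc=15
S→(1,5)  cyc=17
S→(1,4)  cyc=19
S→(1,3)  cyc=21
S→(1,2)  cyc=23
S→(1,1)  cyc=25

path = [(0,6), (1,6), (1,5), (1,4), (1,3), (1,2), (1,1)]
arrival = 25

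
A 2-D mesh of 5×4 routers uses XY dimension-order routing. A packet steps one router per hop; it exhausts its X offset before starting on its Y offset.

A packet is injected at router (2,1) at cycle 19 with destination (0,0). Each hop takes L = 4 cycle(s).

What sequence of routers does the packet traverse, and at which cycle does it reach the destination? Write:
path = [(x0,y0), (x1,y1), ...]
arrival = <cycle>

path = [(2,1), (1,1), (0,1), (0,0)]
arrival = 31

[0] x=2 y=1 t=19
[1] x=1 y=1 t=23 →W
[2] x=0 y=1 t=27 →W
[3] x=0 y=0 t=31 →S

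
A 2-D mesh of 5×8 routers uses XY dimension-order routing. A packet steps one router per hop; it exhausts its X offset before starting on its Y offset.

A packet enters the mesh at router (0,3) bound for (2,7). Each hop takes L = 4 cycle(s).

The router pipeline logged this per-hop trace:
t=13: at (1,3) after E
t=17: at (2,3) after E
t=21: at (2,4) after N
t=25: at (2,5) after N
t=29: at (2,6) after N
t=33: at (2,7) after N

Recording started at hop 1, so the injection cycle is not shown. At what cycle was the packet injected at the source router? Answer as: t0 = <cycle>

Hop 1 reached at cycle 13; hop k is at t0 + k·L.
Therefore t0 = 13 − L = 9.

t0 = 9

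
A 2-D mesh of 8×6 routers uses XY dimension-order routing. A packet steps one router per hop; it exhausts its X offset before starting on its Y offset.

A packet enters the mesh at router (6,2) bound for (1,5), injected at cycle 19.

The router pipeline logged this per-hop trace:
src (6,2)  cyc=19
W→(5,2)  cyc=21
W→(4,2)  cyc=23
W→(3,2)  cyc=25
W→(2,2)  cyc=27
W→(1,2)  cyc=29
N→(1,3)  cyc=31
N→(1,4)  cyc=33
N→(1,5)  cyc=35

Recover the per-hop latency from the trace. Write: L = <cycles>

L = 2

Between hops 0 and 1 the cycle counter advances 21 − 19 = 2.
One hop costs L cycles, so L = 2.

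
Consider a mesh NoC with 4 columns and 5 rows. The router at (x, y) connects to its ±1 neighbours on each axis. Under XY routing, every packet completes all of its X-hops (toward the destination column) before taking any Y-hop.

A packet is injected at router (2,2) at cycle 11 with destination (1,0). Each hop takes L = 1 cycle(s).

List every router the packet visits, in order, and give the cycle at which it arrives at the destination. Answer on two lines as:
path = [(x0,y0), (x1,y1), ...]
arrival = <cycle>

#0 — 2,2 | c11
#1 — 1,2 | c12 | W
#2 — 1,1 | c13 | S
#3 — 1,0 | c14 | S

path = [(2,2), (1,2), (1,1), (1,0)]
arrival = 14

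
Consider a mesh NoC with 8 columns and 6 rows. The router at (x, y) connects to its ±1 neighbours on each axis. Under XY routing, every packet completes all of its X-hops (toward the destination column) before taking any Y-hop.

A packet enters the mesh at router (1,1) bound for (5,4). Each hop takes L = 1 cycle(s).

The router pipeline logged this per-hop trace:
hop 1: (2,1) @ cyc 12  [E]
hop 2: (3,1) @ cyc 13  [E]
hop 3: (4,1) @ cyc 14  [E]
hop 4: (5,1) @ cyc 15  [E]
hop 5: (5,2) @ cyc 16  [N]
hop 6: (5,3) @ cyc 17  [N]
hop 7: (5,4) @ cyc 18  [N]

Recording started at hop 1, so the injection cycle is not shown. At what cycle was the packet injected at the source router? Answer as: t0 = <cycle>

t0 = 11

Hop 1 reached at cycle 12; hop k is at t0 + k·L.
Therefore t0 = 12 − L = 11.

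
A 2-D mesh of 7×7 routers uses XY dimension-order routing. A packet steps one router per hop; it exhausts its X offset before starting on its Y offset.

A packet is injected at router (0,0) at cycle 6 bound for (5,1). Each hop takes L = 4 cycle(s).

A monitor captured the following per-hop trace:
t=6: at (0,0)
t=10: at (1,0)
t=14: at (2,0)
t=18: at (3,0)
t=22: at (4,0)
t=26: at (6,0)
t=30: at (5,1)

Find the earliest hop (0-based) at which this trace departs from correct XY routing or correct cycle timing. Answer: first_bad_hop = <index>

first_bad_hop = 5

  1: Δx=+1 Δy=+0 Δt=4 [ok]
  2: Δx=+1 Δy=+0 Δt=4 [ok]
  3: Δx=+1 Δy=+0 Δt=4 [ok]
  4: Δx=+1 Δy=+0 Δt=4 [ok]
  5: Δx=+2 Δy=+0 Δt=4 [BAD: non-unit step]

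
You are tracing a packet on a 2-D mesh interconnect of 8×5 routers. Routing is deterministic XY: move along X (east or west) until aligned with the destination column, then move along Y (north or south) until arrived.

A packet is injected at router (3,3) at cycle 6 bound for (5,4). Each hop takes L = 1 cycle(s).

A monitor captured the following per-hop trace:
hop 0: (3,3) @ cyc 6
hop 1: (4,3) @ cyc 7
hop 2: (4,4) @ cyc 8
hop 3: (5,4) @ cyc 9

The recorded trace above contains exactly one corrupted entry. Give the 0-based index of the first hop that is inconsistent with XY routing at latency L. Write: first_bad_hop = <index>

first_bad_hop = 2

hop 1: step (+1,+0), +1 cyc — ok
hop 2: step (+0,+1), +1 cyc — BAD: Y-move but x=4≠5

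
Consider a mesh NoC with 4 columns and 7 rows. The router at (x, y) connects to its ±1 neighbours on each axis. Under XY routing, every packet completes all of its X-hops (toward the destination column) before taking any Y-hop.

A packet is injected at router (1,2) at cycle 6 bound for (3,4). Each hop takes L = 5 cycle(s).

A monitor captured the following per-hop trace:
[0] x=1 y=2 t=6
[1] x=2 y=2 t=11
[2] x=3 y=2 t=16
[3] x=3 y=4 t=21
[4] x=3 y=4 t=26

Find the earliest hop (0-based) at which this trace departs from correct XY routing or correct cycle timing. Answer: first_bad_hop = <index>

first_bad_hop = 3

check 1→ d=(1,0) cyc+5: ok
check 2→ d=(1,0) cyc+5: ok
check 3→ d=(0,2) cyc+5: BAD: non-unit step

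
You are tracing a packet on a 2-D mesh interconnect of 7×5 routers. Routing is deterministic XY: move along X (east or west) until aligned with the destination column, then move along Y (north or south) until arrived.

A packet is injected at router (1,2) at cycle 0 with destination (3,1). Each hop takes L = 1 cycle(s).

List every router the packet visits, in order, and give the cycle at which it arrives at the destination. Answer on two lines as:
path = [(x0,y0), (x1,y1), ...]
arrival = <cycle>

path = [(1,2), (2,2), (3,2), (3,1)]
arrival = 3

#0 — 1,2 | c0
#1 — 2,2 | c1 | E
#2 — 3,2 | c2 | E
#3 — 3,1 | c3 | S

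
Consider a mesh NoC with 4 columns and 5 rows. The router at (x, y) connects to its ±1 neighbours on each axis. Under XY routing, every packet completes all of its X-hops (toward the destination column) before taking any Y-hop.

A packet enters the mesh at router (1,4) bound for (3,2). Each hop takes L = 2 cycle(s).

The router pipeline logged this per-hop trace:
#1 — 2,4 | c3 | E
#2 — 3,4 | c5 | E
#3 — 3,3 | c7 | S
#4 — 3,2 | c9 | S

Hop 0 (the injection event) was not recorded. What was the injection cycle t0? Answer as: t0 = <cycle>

cyc[1] = 3 and cyc[k] = t0 + k·L for every k.
So t0 = 3 − 1·2 = 1.

t0 = 1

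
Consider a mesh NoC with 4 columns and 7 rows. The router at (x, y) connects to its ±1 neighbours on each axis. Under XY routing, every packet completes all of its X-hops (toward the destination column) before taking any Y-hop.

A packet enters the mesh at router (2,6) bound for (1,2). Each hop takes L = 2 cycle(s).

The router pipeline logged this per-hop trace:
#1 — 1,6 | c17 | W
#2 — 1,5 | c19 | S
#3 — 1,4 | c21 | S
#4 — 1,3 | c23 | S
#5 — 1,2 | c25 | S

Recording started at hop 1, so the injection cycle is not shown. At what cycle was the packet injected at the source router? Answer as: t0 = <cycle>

t0 = 15

At hop 1 the cycle is 17; in general cyc_k = t0 + kL.
So t0 = 17 − 1·2 = 15.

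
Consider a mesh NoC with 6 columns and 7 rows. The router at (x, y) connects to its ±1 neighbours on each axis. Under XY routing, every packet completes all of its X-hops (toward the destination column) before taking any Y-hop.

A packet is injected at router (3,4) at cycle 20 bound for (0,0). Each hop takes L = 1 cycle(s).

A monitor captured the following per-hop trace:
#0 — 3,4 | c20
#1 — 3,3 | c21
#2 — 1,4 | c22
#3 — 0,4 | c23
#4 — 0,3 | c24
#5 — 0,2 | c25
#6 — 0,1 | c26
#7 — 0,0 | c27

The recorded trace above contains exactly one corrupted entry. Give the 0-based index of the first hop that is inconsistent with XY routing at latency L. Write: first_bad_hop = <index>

first_bad_hop = 1

[1] (+0,-1) / 1c ⇒ BAD: Y-move but x=3≠0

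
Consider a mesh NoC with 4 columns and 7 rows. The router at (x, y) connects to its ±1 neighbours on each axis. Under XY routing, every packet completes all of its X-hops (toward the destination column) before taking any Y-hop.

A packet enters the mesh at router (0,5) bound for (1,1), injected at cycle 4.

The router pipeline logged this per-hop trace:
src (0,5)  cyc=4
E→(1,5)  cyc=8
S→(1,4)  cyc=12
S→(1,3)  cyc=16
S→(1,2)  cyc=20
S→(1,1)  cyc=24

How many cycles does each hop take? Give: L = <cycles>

L = 4

cyc[1] − cyc[0] = 8 − 4 = 4.
Per-hop latency L = Δcyc = 4.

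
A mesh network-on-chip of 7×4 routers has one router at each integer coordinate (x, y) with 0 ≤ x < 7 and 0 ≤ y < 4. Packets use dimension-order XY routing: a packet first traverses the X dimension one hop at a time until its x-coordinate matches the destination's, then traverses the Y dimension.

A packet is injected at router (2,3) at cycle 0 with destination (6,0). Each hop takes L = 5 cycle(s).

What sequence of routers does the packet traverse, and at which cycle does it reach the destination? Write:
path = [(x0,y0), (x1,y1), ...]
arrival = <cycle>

path = [(2,3), (3,3), (4,3), (5,3), (6,3), (6,2), (6,1), (6,0)]
arrival = 35

src (2,3)  cyc=0
E→(3,3)  cyc=5
E→(4,3)  cyc=10
E→(5,3)  cyc=15
E→(6,3)  cyc=20
S→(6,2)  cyc=25
S→(6,1)  cyc=30
S→(6,0)  cyc=35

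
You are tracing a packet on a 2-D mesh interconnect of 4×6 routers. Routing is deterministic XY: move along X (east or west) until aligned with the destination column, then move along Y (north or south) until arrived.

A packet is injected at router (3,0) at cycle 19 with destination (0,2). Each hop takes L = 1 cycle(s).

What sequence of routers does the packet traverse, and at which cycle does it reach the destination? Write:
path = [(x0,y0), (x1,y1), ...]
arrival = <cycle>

  0. router=(3,0) cycle=19 (inject)
  1. router=(2,0) cycle=20 dir=W
  2. router=(1,0) cycle=21 dir=W
  3. router=(0,0) cycle=22 dir=W
  4. router=(0,1) cycle=23 dir=N
  5. router=(0,2) cycle=24 dir=N

path = [(3,0), (2,0), (1,0), (0,0), (0,1), (0,2)]
arrival = 24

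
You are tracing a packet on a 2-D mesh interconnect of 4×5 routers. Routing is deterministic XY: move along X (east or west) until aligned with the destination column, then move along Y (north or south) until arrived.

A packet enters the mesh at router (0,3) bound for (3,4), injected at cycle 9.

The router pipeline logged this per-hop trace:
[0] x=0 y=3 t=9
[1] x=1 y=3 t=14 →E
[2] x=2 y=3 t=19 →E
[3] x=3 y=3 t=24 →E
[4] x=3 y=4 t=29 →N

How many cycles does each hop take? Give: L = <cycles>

Between hops 0 and 1 the cycle counter advances 14 − 9 = 5.
Per-hop latency L = Δcyc = 5.

L = 5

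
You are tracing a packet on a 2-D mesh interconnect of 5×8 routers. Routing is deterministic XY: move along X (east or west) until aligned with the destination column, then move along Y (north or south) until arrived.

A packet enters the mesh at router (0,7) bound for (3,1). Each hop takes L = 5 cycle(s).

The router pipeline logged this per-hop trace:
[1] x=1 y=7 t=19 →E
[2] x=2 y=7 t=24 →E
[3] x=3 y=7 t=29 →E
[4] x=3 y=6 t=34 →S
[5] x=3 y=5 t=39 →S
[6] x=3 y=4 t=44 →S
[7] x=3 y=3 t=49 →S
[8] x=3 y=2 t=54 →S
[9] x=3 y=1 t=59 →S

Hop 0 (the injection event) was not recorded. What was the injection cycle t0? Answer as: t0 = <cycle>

t0 = 14

At hop 1 the cycle is 19; in general cyc_k = t0 + kL.
Subtract one hop: t0 = 19 − 5 = 14.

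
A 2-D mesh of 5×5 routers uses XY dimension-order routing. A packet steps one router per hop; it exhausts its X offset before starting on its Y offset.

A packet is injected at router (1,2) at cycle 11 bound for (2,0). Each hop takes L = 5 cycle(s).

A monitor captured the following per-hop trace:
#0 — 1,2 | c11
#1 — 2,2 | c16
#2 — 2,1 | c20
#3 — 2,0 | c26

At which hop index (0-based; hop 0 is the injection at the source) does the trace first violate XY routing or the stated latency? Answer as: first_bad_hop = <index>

[1] (+1,+0) / 5c ⇒ ok
[2] (+0,-1) / 4c ⇒ BAD: Δcyc=4≠L

first_bad_hop = 2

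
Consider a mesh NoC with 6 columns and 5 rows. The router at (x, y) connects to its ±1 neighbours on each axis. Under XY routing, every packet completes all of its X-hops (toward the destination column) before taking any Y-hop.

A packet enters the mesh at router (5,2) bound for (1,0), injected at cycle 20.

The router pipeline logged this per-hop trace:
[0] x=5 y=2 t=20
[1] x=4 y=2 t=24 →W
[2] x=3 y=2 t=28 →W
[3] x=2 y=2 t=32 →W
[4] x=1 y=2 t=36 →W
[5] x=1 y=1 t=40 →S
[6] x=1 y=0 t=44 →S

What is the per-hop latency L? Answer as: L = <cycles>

Δcyc across hop 0→1: 24 − 20 = 4.
That increment is L by definition: L = 4.

L = 4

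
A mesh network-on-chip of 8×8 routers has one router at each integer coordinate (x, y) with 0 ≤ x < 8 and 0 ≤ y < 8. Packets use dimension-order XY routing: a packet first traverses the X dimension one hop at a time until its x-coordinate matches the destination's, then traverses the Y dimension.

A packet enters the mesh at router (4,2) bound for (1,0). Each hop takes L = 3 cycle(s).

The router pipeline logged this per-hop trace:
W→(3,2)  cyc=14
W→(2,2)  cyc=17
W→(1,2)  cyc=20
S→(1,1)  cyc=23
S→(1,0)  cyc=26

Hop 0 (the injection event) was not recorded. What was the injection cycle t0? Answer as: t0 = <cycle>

t0 = 11

Hop 1 reached at cycle 14; hop k is at t0 + k·L.
Therefore t0 = 14 − L = 11.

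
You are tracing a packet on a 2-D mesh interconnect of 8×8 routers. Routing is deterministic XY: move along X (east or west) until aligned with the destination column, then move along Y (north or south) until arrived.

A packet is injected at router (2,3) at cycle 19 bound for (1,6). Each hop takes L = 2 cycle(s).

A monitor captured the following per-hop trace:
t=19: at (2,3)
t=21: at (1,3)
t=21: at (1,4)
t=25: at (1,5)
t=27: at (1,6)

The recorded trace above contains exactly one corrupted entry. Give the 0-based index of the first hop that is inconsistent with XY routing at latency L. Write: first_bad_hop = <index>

first_bad_hop = 2

  1: Δx=-1 Δy=+0 Δt=2 [ok]
  2: Δx=+0 Δy=+1 Δt=0 [BAD: Δcyc=0≠L]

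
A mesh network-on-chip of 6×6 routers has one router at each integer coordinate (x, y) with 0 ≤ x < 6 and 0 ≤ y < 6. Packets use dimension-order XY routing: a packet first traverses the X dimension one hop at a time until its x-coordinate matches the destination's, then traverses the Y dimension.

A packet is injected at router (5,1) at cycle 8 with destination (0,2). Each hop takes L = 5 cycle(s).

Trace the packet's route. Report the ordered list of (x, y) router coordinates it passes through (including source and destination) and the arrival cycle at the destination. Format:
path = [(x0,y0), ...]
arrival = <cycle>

path = [(5,1), (4,1), (3,1), (2,1), (1,1), (0,1), (0,2)]
arrival = 38

#0 — 5,1 | c8
#1 — 4,1 | c13 | W
#2 — 3,1 | c18 | W
#3 — 2,1 | c23 | W
#4 — 1,1 | c28 | W
#5 — 0,1 | c33 | W
#6 — 0,2 | c38 | N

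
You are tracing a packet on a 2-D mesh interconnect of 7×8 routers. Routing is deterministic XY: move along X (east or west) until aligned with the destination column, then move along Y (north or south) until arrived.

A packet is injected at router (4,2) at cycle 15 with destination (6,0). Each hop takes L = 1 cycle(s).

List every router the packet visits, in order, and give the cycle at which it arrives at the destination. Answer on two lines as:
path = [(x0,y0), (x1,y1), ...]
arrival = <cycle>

hop 0: (4,2) @ cyc 15
hop 1: (5,2) @ cyc 16  [E]
hop 2: (6,2) @ cyc 17  [E]
hop 3: (6,1) @ cyc 18  [S]
hop 4: (6,0) @ cyc 19  [S]

path = [(4,2), (5,2), (6,2), (6,1), (6,0)]
arrival = 19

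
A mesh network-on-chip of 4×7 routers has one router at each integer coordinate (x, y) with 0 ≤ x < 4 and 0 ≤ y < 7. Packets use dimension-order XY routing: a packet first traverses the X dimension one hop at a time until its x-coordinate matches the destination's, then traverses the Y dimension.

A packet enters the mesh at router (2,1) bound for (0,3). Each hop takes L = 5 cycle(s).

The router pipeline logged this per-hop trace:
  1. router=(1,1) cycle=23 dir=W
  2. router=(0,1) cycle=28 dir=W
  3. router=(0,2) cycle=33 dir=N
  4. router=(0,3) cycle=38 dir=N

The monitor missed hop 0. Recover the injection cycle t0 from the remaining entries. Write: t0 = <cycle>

At hop 1 the cycle is 23; in general cyc_k = t0 + kL.
t0 = cyc[1] − L = 23 − 5 = 18.

t0 = 18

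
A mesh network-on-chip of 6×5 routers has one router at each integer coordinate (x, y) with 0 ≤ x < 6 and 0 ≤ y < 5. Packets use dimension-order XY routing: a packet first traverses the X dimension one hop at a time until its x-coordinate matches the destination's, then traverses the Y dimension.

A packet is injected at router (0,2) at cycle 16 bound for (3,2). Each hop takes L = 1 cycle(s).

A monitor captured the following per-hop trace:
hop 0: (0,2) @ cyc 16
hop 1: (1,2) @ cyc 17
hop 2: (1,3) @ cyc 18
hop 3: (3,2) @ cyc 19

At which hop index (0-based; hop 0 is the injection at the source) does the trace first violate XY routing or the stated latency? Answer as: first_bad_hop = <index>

hop 1: step (+1,+0), +1 cyc — ok
hop 2: step (+0,+1), +1 cyc — BAD: Y-move but x=1≠3

first_bad_hop = 2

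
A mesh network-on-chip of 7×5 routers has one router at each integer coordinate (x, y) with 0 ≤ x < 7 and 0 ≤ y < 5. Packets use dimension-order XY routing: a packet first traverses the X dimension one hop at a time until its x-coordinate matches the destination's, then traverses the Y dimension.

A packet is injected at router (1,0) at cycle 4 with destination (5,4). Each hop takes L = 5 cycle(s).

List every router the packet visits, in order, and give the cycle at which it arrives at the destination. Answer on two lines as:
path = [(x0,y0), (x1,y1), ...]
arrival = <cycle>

path = [(1,0), (2,0), (3,0), (4,0), (5,0), (5,1), (5,2), (5,3), (5,4)]
arrival = 44

t=4: at (1,0)
t=9: at (2,0) after E
t=14: at (3,0) after E
t=19: at (4,0) after E
t=24: at (5,0) after E
t=29: at (5,1) after N
t=34: at (5,2) after N
t=39: at (5,3) after N
t=44: at (5,4) after N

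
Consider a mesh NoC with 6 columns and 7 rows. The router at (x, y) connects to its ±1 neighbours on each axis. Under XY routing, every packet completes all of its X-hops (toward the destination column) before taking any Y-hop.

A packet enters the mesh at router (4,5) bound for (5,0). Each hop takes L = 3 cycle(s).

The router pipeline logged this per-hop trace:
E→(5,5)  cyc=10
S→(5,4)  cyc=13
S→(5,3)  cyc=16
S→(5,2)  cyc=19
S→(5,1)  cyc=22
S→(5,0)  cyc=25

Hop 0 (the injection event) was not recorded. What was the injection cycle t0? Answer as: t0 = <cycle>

At hop 1 the cycle is 10; in general cyc_k = t0 + kL.
t0 = cyc[1] − L = 10 − 3 = 7.

t0 = 7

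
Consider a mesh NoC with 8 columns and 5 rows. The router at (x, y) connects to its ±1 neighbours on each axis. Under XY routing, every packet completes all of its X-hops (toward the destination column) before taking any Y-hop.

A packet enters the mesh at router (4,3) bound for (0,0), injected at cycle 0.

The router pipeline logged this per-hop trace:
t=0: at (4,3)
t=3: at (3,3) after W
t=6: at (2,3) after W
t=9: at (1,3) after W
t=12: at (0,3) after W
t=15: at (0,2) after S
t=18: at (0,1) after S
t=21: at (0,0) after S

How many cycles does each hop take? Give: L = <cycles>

L = 3

From hop 0 (0) to hop 1 (3): +3 cycles.
One hop costs L cycles, so L = 3.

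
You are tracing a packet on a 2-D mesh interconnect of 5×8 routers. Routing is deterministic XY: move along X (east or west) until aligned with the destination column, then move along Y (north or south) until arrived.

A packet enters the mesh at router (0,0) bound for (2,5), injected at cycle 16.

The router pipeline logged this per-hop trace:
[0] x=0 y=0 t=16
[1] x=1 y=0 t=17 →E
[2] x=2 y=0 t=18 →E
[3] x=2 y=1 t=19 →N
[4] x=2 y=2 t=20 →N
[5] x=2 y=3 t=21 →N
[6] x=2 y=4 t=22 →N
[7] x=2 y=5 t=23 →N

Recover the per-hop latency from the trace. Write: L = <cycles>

Δcyc across hop 0→1: 17 − 16 = 1.
That increment is L by definition: L = 1.

L = 1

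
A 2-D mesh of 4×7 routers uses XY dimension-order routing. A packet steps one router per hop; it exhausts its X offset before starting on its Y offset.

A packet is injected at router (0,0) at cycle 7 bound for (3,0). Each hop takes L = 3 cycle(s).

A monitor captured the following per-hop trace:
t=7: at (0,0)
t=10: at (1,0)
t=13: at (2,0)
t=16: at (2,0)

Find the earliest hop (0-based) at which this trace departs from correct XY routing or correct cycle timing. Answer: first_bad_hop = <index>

first_bad_hop = 3

  1: Δx=+1 Δy=+0 Δt=3 [ok]
  2: Δx=+1 Δy=+0 Δt=3 [ok]
  3: Δx=+0 Δy=+0 Δt=3 [BAD: non-unit step]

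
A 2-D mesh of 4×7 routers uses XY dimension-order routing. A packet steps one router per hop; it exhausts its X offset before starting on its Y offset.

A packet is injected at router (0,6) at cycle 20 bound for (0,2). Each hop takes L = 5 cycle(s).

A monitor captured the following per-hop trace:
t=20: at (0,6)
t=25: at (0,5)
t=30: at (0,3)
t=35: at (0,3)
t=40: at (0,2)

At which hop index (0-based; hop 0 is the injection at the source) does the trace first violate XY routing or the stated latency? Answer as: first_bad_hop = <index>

[1] (+0,-1) / 5c ⇒ ok
[2] (+0,-2) / 5c ⇒ BAD: non-unit step

first_bad_hop = 2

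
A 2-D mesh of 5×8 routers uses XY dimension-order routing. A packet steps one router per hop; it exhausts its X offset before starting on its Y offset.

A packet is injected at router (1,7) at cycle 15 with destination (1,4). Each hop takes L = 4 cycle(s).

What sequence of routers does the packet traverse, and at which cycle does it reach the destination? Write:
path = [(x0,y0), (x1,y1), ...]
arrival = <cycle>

src (1,7)  cyc=15
S→(1,6)  cyc=19
S→(1,5)  cyc=23
S→(1,4)  cyc=27

path = [(1,7), (1,6), (1,5), (1,4)]
arrival = 27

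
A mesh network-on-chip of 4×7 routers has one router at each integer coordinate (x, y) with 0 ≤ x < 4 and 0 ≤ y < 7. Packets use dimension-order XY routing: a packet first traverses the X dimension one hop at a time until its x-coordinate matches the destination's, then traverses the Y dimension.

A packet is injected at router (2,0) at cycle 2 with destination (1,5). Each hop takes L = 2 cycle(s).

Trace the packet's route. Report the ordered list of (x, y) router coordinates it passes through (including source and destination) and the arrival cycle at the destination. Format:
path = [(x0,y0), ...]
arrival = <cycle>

hop 0: (2,0) @ cyc 2
hop 1: (1,0) @ cyc 4  [W]
hop 2: (1,1) @ cyc 6  [N]
hop 3: (1,2) @ cyc 8  [N]
hop 4: (1,3) @ cyc 10  [N]
hop 5: (1,4) @ cyc 12  [N]
hop 6: (1,5) @ cyc 14  [N]

path = [(2,0), (1,0), (1,1), (1,2), (1,3), (1,4), (1,5)]
arrival = 14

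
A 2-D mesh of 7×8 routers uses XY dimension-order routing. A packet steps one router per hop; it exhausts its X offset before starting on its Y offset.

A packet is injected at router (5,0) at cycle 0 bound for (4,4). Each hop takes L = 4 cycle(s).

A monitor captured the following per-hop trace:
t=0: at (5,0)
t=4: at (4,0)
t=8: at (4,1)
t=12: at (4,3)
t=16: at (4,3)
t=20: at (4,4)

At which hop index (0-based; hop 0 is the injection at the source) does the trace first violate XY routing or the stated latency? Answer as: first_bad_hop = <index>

  1: Δx=-1 Δy=+0 Δt=4 [ok]
  2: Δx=+0 Δy=+1 Δt=4 [ok]
  3: Δx=+0 Δy=+2 Δt=4 [BAD: non-unit step]

first_bad_hop = 3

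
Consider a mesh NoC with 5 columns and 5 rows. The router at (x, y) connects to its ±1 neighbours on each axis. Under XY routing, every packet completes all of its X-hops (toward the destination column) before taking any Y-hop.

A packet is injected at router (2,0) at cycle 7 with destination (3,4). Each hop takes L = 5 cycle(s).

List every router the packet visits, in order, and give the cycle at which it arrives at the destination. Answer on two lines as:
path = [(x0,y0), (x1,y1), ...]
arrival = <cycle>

path = [(2,0), (3,0), (3,1), (3,2), (3,3), (3,4)]
arrival = 32

  0. router=(2,0) cycle=7 (inject)
  1. router=(3,0) cycle=12 dir=E
  2. router=(3,1) cycle=17 dir=N
  3. router=(3,2) cycle=22 dir=N
  4. router=(3,3) cycle=27 dir=N
  5. router=(3,4) cycle=32 dir=N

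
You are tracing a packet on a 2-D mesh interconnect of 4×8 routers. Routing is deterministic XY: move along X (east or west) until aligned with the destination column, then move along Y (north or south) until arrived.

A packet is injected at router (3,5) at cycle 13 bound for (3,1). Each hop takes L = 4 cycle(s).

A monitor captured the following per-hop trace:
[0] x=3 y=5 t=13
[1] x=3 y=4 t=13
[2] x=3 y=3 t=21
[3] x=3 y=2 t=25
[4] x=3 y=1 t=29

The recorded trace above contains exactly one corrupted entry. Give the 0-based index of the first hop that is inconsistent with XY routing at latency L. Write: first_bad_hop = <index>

hop 1: step (+0,-1), +0 cyc — BAD: Δcyc=0≠L

first_bad_hop = 1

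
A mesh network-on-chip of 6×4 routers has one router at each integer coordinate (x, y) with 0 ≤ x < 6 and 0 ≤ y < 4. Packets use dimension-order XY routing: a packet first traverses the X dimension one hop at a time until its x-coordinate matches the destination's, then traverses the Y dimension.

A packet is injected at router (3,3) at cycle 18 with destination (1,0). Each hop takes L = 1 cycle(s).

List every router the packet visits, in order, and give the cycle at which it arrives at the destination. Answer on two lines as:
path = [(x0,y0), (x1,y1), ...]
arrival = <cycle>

#0 — 3,3 | c18
#1 — 2,3 | c19 | W
#2 — 1,3 | c20 | W
#3 — 1,2 | c21 | S
#4 — 1,1 | c22 | S
#5 — 1,0 | c23 | S

path = [(3,3), (2,3), (1,3), (1,2), (1,1), (1,0)]
arrival = 23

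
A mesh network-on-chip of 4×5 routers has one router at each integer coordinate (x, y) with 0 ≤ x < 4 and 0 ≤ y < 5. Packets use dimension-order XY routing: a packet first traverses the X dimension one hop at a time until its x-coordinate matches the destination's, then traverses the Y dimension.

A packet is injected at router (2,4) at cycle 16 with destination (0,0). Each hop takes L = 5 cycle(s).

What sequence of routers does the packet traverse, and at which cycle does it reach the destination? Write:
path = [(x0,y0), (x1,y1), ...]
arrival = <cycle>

[0] x=2 y=4 t=16
[1] x=1 y=4 t=21 →W
[2] x=0 y=4 t=26 →W
[3] x=0 y=3 t=31 →S
[4] x=0 y=2 t=36 →S
[5] x=0 y=1 t=41 →S
[6] x=0 y=0 t=46 →S

path = [(2,4), (1,4), (0,4), (0,3), (0,2), (0,1), (0,0)]
arrival = 46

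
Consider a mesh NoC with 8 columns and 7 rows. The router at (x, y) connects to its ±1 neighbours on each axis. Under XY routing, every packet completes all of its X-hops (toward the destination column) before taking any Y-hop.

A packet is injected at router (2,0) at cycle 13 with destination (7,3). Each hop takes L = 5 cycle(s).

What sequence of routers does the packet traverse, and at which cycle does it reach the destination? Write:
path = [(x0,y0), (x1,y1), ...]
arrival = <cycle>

[0] x=2 y=0 t=13
[1] x=3 y=0 t=18 →E
[2] x=4 y=0 t=23 →E
[3] x=5 y=0 t=28 →E
[4] x=6 y=0 t=33 →E
[5] x=7 y=0 t=38 →E
[6] x=7 y=1 t=43 →N
[7] x=7 y=2 t=48 →N
[8] x=7 y=3 t=53 →N

path = [(2,0), (3,0), (4,0), (5,0), (6,0), (7,0), (7,1), (7,2), (7,3)]
arrival = 53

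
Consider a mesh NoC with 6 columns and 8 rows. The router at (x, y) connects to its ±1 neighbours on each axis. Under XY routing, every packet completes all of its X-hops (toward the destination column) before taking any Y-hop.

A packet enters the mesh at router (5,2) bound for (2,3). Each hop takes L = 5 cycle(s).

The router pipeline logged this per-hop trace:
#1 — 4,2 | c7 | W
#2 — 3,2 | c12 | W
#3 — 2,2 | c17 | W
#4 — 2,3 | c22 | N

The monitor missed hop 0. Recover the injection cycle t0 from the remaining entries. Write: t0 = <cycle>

t0 = 2

cyc[1] = 7 and cyc[k] = t0 + k·L for every k.
Therefore t0 = 7 − L = 2.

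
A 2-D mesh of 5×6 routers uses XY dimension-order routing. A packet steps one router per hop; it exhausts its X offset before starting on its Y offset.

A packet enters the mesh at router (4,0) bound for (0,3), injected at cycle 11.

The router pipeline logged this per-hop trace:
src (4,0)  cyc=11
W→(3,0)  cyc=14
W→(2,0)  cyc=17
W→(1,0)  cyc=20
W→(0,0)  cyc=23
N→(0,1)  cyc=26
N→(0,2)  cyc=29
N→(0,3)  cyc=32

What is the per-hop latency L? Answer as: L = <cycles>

L = 3

Between hops 0 and 1 the cycle counter advances 14 − 11 = 3.
Per-hop latency L = Δcyc = 3.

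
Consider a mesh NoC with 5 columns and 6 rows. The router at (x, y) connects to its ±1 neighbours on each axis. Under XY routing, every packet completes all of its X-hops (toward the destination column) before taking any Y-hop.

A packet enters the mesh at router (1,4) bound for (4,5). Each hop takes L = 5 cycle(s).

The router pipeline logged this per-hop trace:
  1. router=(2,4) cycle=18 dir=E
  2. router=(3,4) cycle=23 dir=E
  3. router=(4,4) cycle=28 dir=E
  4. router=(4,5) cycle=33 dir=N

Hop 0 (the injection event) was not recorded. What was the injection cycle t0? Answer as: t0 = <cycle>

The first recorded entry is hop 1 at cycle 18.
t0 = cyc[1] − L = 18 − 5 = 13.

t0 = 13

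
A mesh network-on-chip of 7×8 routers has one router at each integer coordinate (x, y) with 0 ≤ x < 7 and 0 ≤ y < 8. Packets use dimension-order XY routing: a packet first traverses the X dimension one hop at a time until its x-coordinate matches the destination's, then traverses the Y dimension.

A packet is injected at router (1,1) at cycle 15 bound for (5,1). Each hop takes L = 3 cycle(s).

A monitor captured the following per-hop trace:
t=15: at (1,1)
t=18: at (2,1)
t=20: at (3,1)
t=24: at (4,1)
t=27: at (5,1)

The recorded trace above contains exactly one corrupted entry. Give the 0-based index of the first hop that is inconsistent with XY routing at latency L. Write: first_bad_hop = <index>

hop 1: step (+1,+0), +3 cyc — ok
hop 2: step (+1,+0), +2 cyc — BAD: Δcyc=2≠L

first_bad_hop = 2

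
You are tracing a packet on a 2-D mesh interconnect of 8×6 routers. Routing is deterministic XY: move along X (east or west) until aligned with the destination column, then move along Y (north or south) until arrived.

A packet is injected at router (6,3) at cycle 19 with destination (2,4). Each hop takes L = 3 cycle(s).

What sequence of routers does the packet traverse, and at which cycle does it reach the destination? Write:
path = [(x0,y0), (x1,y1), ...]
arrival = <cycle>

path = [(6,3), (5,3), (4,3), (3,3), (2,3), (2,4)]
arrival = 34

#0 — 6,3 | c19
#1 — 5,3 | c22 | W
#2 — 4,3 | c25 | W
#3 — 3,3 | c28 | W
#4 — 2,3 | c31 | W
#5 — 2,4 | c34 | N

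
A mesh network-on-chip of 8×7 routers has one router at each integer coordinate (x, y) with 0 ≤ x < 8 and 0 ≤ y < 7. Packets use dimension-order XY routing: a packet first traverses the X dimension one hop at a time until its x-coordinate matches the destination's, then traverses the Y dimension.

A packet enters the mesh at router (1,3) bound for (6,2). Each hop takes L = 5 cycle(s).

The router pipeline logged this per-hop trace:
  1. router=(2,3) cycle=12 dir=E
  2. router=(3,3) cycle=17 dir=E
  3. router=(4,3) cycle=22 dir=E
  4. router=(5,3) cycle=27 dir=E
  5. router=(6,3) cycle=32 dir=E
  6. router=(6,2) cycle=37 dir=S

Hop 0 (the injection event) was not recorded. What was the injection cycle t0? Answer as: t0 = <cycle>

t0 = 7

Hop 1 reached at cycle 12; hop k is at t0 + k·L.
So t0 = 12 − 1·5 = 7.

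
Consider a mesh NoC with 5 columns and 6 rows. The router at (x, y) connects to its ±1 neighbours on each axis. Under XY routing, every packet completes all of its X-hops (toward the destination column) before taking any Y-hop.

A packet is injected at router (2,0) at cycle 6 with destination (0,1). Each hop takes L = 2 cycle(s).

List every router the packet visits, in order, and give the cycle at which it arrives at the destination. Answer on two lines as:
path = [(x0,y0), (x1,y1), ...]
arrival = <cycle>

path = [(2,0), (1,0), (0,0), (0,1)]
arrival = 12

  0. router=(2,0) cycle=6 (inject)
  1. router=(1,0) cycle=8 dir=W
  2. router=(0,0) cycle=10 dir=W
  3. router=(0,1) cycle=12 dir=N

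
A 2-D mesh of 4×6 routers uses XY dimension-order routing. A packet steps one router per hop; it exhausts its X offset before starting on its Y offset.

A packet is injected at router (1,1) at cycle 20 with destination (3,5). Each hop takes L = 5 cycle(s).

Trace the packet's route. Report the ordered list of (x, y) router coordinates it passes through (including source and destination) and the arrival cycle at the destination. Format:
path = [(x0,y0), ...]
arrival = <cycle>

t=20: at (1,1)
t=25: at (2,1) after E
t=30: at (3,1) after E
t=35: at (3,2) after N
t=40: at (3,3) after N
t=45: at (3,4) after N
t=50: at (3,5) after N

path = [(1,1), (2,1), (3,1), (3,2), (3,3), (3,4), (3,5)]
arrival = 50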